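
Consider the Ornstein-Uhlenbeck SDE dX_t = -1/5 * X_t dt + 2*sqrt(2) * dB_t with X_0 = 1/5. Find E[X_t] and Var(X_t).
E[X_t] = exp(-t/5)/5; Var(X_t) = 20 - 20*exp(-2*t/5)

The OU SDE dX = -theta X dt + sigma dB admits the integrating factor exp(theta t): d(exp(theta t) X_t) = sigma exp(theta t) dB_t. Integrating from 0 to t:
  X_t = x_0 * exp(-theta t) + sigma * int_0^t exp(-theta (t-s)) dB_s.
The Itô integral has mean 0 and (by the Itô isometry) variance sigma^2 * int_0^t exp(-2 theta (t - s)) ds = sigma^2 * (1 - exp(-2 theta t)) / (2 theta).
With theta = 1/5, sigma = 2*sqrt(2), x_0 = 1/5:
  E[X_t] = 1/5 * exp(-1/5 t) = exp(-t/5)/5
  Var(X_t) = (2*sqrt(2))^2 * (1 - exp(-2*1/5 t)) / (2 * 1/5) = 20 - 20*exp(-2*t/5).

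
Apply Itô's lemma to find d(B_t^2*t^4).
d(B_t^2*t^4) = (t^3*(4*B_t^2 + t)) dt + (2*B_t*t^4) dB_t

Itô's formula for f(t, x): d f(t, B_t) = (f_t + (1/2) f_xx) dt + f_x dB_t. Compute partials of f(t, x) = t^4*x^2:
  f_t(t,x)  = 4*t^3*x^2
  f_x(t,x)  = 2*t^4*x
  f_xx(t,x) = 2*t^4
Assemble drift = f_t + (1/2) f_xx = t^3*(t + 4*x^2) and diffusion = f_x = 2*t^4*x. Substituting x = B_t:
  d(B_t^2*t^4) = (t^3*(4*B_t^2 + t)) dt + (2*B_t*t^4) dB_t.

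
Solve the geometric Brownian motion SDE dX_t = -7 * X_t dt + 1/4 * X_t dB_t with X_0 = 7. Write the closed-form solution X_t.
X_t = 7 * exp((-225/32) * t + (1/4) * B_t)

For GBM dX = mu X dt + sigma X dB with X_0 = x_0, apply Itô to Y = log X: dY = (mu - sigma^2/2) dt + sigma dB, so Y_t = log(x_0) + (mu - sigma^2/2) t + sigma B_t and hence X_t = x_0 * exp((mu - sigma^2/2) t + sigma B_t).
With mu = -7, sigma = 1/4, x_0 = 7, this gives:
  X_t = 7 * exp((-225/32) * t + (1/4) * B_t).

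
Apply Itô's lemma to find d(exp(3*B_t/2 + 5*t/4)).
d(exp(3*B_t/2 + 5*t/4)) = (19*exp(3*B_t/2 + 5*t/4)/8) dt + (3*exp(3*B_t/2 + 5*t/4)/2) dB_t

Itô's formula for f(t, x): d f(t, B_t) = (f_t + (1/2) f_xx) dt + f_x dB_t. Compute partials of f(t, x) = exp(5*t/4 + 3*x/2):
  f_t(t,x)  = 5*exp(5*t/4 + 3*x/2)/4
  f_x(t,x)  = 3*exp(5*t/4 + 3*x/2)/2
  f_xx(t,x) = 9*exp(5*t/4 + 3*x/2)/4
Assemble drift = f_t + (1/2) f_xx = 19*exp(5*t/4 + 3*x/2)/8 and diffusion = f_x = 3*exp(5*t/4 + 3*x/2)/2. Substituting x = B_t:
  d(exp(3*B_t/2 + 5*t/4)) = (19*exp(3*B_t/2 + 5*t/4)/8) dt + (3*exp(3*B_t/2 + 5*t/4)/2) dB_t.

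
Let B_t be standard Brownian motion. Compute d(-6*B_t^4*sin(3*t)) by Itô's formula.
d(-6*B_t^4*sin(3*t)) = (-18*B_t^2*(B_t^2*cos(3*t) + 2*sin(3*t))) dt + (-24*B_t^3*sin(3*t)) dB_t

Itô's formula for f(t, x): d f(t, B_t) = (f_t + (1/2) f_xx) dt + f_x dB_t. Compute partials of f(t, x) = -6*x^4*sin(3*t):
  f_t(t,x)  = -18*x^4*cos(3*t)
  f_x(t,x)  = -24*x^3*sin(3*t)
  f_xx(t,x) = -72*x^2*sin(3*t)
Assemble drift = f_t + (1/2) f_xx = -18*x^2*(x^2*cos(3*t) + 2*sin(3*t)) and diffusion = f_x = -24*x^3*sin(3*t). Substituting x = B_t:
  d(-6*B_t^4*sin(3*t)) = (-18*B_t^2*(B_t^2*cos(3*t) + 2*sin(3*t))) dt + (-24*B_t^3*sin(3*t)) dB_t.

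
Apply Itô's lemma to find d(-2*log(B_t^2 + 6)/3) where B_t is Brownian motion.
d(-2*log(B_t^2 + 6)/3) = (2*(B_t^2 - 6)/(3*(B_t^2 + 6)^2)) dt + (-4*B_t/(3*B_t^2 + 18)) dB_t

Itô's formula for f(B_t) gives d f(B_t) = f'(B_t) dB_t + (1/2) f''(B_t) dt. Compute derivatives of f(x) = -2*log(x^2 + 6)/3:
  f'(x)  = -4*x/(3*x^2 + 18)
  f''(x) = 4*(x^2 - 6)/(3*(x^2 + 6)^2)
Substitute x = B_t and multiply the f'' term by 1/2:
  drift     = (1/2) * (4*(x^2 - 6)/(3*(x^2 + 6)^2)) evaluated at B_t = 2*(B_t^2 - 6)/(3*(B_t^2 + 6)^2)
  diffusion = (-4*x/(3*x^2 + 18)) evaluated at B_t = -4*B_t/(3*B_t^2 + 18)
Therefore d(-2*log(B_t^2 + 6)/3) = (2*(B_t^2 - 6)/(3*(B_t^2 + 6)^2)) dt + (-4*B_t/(3*B_t^2 + 18)) dB_t.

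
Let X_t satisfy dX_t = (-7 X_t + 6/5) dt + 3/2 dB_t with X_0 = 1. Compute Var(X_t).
Var(X_t) = 9/56 - 9*exp(-14*t)/56

The variance V(t) = Var(X_t) satisfies V'(t) = 2 a V(t) + c^2 with V(0) = 0 (drift coefficient is linear in X, diffusion is constant). With a = -7, c = 3/2, the solution is
  V(t) = (c^2 / (2 a)) * (exp(2 a t) - 1)
       = ((3/2)^2 / (2*(-7))) * (exp((-14) t) - 1)
       = 9/56 - 9*exp(-14*t)/56.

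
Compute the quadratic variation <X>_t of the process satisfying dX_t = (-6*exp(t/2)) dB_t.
<X>_t = 36*exp(t) - 36

For an Itô process dX_t = a(t) dt + b(t) dB_t, the quadratic variation is <X>_t = int_0^t b(s)^2 ds (the drift term does not contribute). Here b(s) = -6*exp(s/2), so
  b(s)^2 = 36*exp(s).
Integrating from 0 to t:
  <X>_t = int_0^t (36*exp(s)) ds = 36*exp(t) - 36.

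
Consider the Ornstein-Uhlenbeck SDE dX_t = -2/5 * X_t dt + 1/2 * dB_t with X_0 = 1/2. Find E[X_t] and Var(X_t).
E[X_t] = exp(-2*t/5)/2; Var(X_t) = 5/16 - 5*exp(-4*t/5)/16

The OU SDE dX = -theta X dt + sigma dB admits the integrating factor exp(theta t): d(exp(theta t) X_t) = sigma exp(theta t) dB_t. Integrating from 0 to t:
  X_t = x_0 * exp(-theta t) + sigma * int_0^t exp(-theta (t-s)) dB_s.
The Itô integral has mean 0 and (by the Itô isometry) variance sigma^2 * int_0^t exp(-2 theta (t - s)) ds = sigma^2 * (1 - exp(-2 theta t)) / (2 theta).
With theta = 2/5, sigma = 1/2, x_0 = 1/2:
  E[X_t] = 1/2 * exp(-2/5 t) = exp(-2*t/5)/2
  Var(X_t) = (1/2)^2 * (1 - exp(-2*2/5 t)) / (2 * 2/5) = 5/16 - 5*exp(-4*t/5)/16.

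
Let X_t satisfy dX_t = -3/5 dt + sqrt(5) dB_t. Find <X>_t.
<X>_t = 5*t

For an Itô process dX_t = a(t) dt + b(t) dB_t, the quadratic variation is <X>_t = int_0^t b(s)^2 ds (the drift term does not contribute). Here b(s) = sqrt(5), so
  b(s)^2 = 5.
Integrating from 0 to t:
  <X>_t = int_0^t (5) ds = 5*t.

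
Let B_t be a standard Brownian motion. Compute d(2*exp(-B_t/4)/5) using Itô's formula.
d(2*exp(-B_t/4)/5) = (exp(-B_t/4)/80) dt + (-exp(-B_t/4)/10) dB_t

Itô's formula for f(B_t) gives d f(B_t) = f'(B_t) dB_t + (1/2) f''(B_t) dt. Compute derivatives of f(x) = 2*exp(-x/4)/5:
  f'(x)  = -exp(-x/4)/10
  f''(x) = exp(-x/4)/40
Substitute x = B_t and multiply the f'' term by 1/2:
  drift     = (1/2) * (exp(-x/4)/40) evaluated at B_t = exp(-B_t/4)/80
  diffusion = (-exp(-x/4)/10) evaluated at B_t = -exp(-B_t/4)/10
Therefore d(2*exp(-B_t/4)/5) = (exp(-B_t/4)/80) dt + (-exp(-B_t/4)/10) dB_t.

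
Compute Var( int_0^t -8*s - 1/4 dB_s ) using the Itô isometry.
Var = t*(1024*t^2 + 96*t + 3)/48

The Itô integral of a deterministic integrand f(s) has mean 0 because each increment f(s) * (B_{s+ds} - B_s) has mean 0. By the Itô isometry:
  Var( int_0^t f(s) dB_s ) = E[ (int_0^t f(s) dB_s)^2 ] = int_0^t f(s)^2 ds.
Here f(s) = -8*s - 1/4, so f(s)^2 = (32*s + 1)^2/16. Integrate:
  int_0^t ((32*s + 1)^2/16) ds = t*(1024*t^2 + 96*t + 3)/48.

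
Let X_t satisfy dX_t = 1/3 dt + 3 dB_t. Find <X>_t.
<X>_t = 9*t

For an Itô process dX_t = a(t) dt + b(t) dB_t, the quadratic variation is <X>_t = int_0^t b(s)^2 ds (the drift term does not contribute). Here b(s) = 3, so
  b(s)^2 = 9.
Integrating from 0 to t:
  <X>_t = int_0^t (9) ds = 9*t.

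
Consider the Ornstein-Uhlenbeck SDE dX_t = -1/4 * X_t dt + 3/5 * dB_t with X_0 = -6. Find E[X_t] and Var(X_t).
E[X_t] = -6*exp(-t/4); Var(X_t) = 18/25 - 18*exp(-t/2)/25

The OU SDE dX = -theta X dt + sigma dB admits the integrating factor exp(theta t): d(exp(theta t) X_t) = sigma exp(theta t) dB_t. Integrating from 0 to t:
  X_t = x_0 * exp(-theta t) + sigma * int_0^t exp(-theta (t-s)) dB_s.
The Itô integral has mean 0 and (by the Itô isometry) variance sigma^2 * int_0^t exp(-2 theta (t - s)) ds = sigma^2 * (1 - exp(-2 theta t)) / (2 theta).
With theta = 1/4, sigma = 3/5, x_0 = -6:
  E[X_t] = -6 * exp(-1/4 t) = -6*exp(-t/4)
  Var(X_t) = (3/5)^2 * (1 - exp(-2*1/4 t)) / (2 * 1/4) = 18/25 - 18*exp(-t/2)/25.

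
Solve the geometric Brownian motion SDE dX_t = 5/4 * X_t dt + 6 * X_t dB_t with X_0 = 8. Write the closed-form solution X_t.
X_t = 8 * exp((-67/4) * t + (6) * B_t)

For GBM dX = mu X dt + sigma X dB with X_0 = x_0, apply Itô to Y = log X: dY = (mu - sigma^2/2) dt + sigma dB, so Y_t = log(x_0) + (mu - sigma^2/2) t + sigma B_t and hence X_t = x_0 * exp((mu - sigma^2/2) t + sigma B_t).
With mu = 5/4, sigma = 6, x_0 = 8, this gives:
  X_t = 8 * exp((-67/4) * t + (6) * B_t).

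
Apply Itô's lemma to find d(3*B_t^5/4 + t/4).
d(3*B_t^5/4 + t/4) = (15*B_t^3/2 + 1/4) dt + (15*B_t^4/4) dB_t

Itô's formula for f(t, x): d f(t, B_t) = (f_t + (1/2) f_xx) dt + f_x dB_t. Compute partials of f(t, x) = t/4 + 3*x^5/4:
  f_t(t,x)  = 1/4
  f_x(t,x)  = 15*x^4/4
  f_xx(t,x) = 15*x^3
Assemble drift = f_t + (1/2) f_xx = 15*x^3/2 + 1/4 and diffusion = f_x = 15*x^4/4. Substituting x = B_t:
  d(3*B_t^5/4 + t/4) = (15*B_t^3/2 + 1/4) dt + (15*B_t^4/4) dB_t.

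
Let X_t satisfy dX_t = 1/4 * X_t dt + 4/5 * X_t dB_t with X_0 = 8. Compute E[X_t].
E[X_t] = 8*exp(t/4)

For GBM dX = mu X dt + sigma X dB with X_0 = x_0, apply Itô to Y = log X: dY = (mu - sigma^2/2) dt + sigma dB, so Y_t = log(x_0) + (mu - sigma^2/2) t + sigma B_t and hence X_t = x_0 * exp((mu - sigma^2/2) t + sigma B_t).
With mu = 1/4, sigma = 4/5, x_0 = 8, this gives:
  X_t = 8 * exp((-7/100) * t + (4/5) * B_t).
Since sigma*B_t ~ Normal(0, sigma^2 t), E[exp(sigma*B_t)] = exp(sigma^2 t / 2); so E[X_t] = x_0 * exp((mu - sigma^2/2) t) * exp(sigma^2 t / 2) = x_0 * exp(mu t) = 8*exp(t/4).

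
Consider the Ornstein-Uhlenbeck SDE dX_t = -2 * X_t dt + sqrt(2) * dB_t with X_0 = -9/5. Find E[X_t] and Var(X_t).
E[X_t] = -9*exp(-2*t)/5; Var(X_t) = 1/2 - exp(-4*t)/2

The OU SDE dX = -theta X dt + sigma dB admits the integrating factor exp(theta t): d(exp(theta t) X_t) = sigma exp(theta t) dB_t. Integrating from 0 to t:
  X_t = x_0 * exp(-theta t) + sigma * int_0^t exp(-theta (t-s)) dB_s.
The Itô integral has mean 0 and (by the Itô isometry) variance sigma^2 * int_0^t exp(-2 theta (t - s)) ds = sigma^2 * (1 - exp(-2 theta t)) / (2 theta).
With theta = 2, sigma = sqrt(2), x_0 = -9/5:
  E[X_t] = -9/5 * exp(-2 t) = -9*exp(-2*t)/5
  Var(X_t) = (sqrt(2))^2 * (1 - exp(-2*2 t)) / (2 * 2) = 1/2 - exp(-4*t)/2.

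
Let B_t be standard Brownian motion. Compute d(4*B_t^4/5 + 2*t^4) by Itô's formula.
d(4*B_t^4/5 + 2*t^4) = (24*B_t^2/5 + 8*t^3) dt + (16*B_t^3/5) dB_t

Itô's formula for f(t, x): d f(t, B_t) = (f_t + (1/2) f_xx) dt + f_x dB_t. Compute partials of f(t, x) = 2*t^4 + 4*x^4/5:
  f_t(t,x)  = 8*t^3
  f_x(t,x)  = 16*x^3/5
  f_xx(t,x) = 48*x^2/5
Assemble drift = f_t + (1/2) f_xx = 8*t^3 + 24*x^2/5 and diffusion = f_x = 16*x^3/5. Substituting x = B_t:
  d(4*B_t^4/5 + 2*t^4) = (24*B_t^2/5 + 8*t^3) dt + (16*B_t^3/5) dB_t.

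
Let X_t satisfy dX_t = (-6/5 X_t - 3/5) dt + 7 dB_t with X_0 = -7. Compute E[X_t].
E[X_t] = -1/2 - 13*exp(-6*t/5)/2

Taking expectations and using E[dB_t] = 0, the mean m(t) = E[X_t] satisfies the ODE m'(t) = a m(t) + b with m(0) = x_0. With a = -6/5, b = -3/5, x_0 = -7, the solution is
  m(t) = x_0 * exp(a t) + (b/a) * (exp(a t) - 1)
       = (-7) * exp((-6/5) t) + ((-3/5)/(-6/5)) * (exp((-6/5) t) - 1)
       = -1/2 - 13*exp(-6*t/5)/2.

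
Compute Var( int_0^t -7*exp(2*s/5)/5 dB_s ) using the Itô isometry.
Var = 49*exp(4*t/5)/20 - 49/20

The Itô integral of a deterministic integrand f(s) has mean 0 because each increment f(s) * (B_{s+ds} - B_s) has mean 0. By the Itô isometry:
  Var( int_0^t f(s) dB_s ) = E[ (int_0^t f(s) dB_s)^2 ] = int_0^t f(s)^2 ds.
Here f(s) = -7*exp(2*s/5)/5, so f(s)^2 = 49*exp(4*s/5)/25. Integrate:
  int_0^t (49*exp(4*s/5)/25) ds = 49*exp(4*t/5)/20 - 49/20.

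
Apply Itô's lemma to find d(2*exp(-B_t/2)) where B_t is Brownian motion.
d(2*exp(-B_t/2)) = (exp(-B_t/2)/4) dt + (-exp(-B_t/2)) dB_t

Itô's formula for f(B_t) gives d f(B_t) = f'(B_t) dB_t + (1/2) f''(B_t) dt. Compute derivatives of f(x) = 2*exp(-x/2):
  f'(x)  = -exp(-x/2)
  f''(x) = exp(-x/2)/2
Substitute x = B_t and multiply the f'' term by 1/2:
  drift     = (1/2) * (exp(-x/2)/2) evaluated at B_t = exp(-B_t/2)/4
  diffusion = (-exp(-x/2)) evaluated at B_t = -exp(-B_t/2)
Therefore d(2*exp(-B_t/2)) = (exp(-B_t/2)/4) dt + (-exp(-B_t/2)) dB_t.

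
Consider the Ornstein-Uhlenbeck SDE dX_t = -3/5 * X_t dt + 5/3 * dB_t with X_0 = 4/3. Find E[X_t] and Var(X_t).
E[X_t] = 4*exp(-3*t/5)/3; Var(X_t) = 125/54 - 125*exp(-6*t/5)/54

The OU SDE dX = -theta X dt + sigma dB admits the integrating factor exp(theta t): d(exp(theta t) X_t) = sigma exp(theta t) dB_t. Integrating from 0 to t:
  X_t = x_0 * exp(-theta t) + sigma * int_0^t exp(-theta (t-s)) dB_s.
The Itô integral has mean 0 and (by the Itô isometry) variance sigma^2 * int_0^t exp(-2 theta (t - s)) ds = sigma^2 * (1 - exp(-2 theta t)) / (2 theta).
With theta = 3/5, sigma = 5/3, x_0 = 4/3:
  E[X_t] = 4/3 * exp(-3/5 t) = 4*exp(-3*t/5)/3
  Var(X_t) = (5/3)^2 * (1 - exp(-2*3/5 t)) / (2 * 3/5) = 125/54 - 125*exp(-6*t/5)/54.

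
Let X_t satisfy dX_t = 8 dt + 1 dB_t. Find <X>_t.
<X>_t = t

For an Itô process dX_t = a(t) dt + b(t) dB_t, the quadratic variation is <X>_t = int_0^t b(s)^2 ds (the drift term does not contribute). Here b(s) = 1, so
  b(s)^2 = 1.
Integrating from 0 to t:
  <X>_t = int_0^t (1) ds = t.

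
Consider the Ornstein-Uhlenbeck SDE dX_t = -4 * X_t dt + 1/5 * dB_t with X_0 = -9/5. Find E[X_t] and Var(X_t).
E[X_t] = -9*exp(-4*t)/5; Var(X_t) = 1/200 - exp(-8*t)/200

The OU SDE dX = -theta X dt + sigma dB admits the integrating factor exp(theta t): d(exp(theta t) X_t) = sigma exp(theta t) dB_t. Integrating from 0 to t:
  X_t = x_0 * exp(-theta t) + sigma * int_0^t exp(-theta (t-s)) dB_s.
The Itô integral has mean 0 and (by the Itô isometry) variance sigma^2 * int_0^t exp(-2 theta (t - s)) ds = sigma^2 * (1 - exp(-2 theta t)) / (2 theta).
With theta = 4, sigma = 1/5, x_0 = -9/5:
  E[X_t] = -9/5 * exp(-4 t) = -9*exp(-4*t)/5
  Var(X_t) = (1/5)^2 * (1 - exp(-2*4 t)) / (2 * 4) = 1/200 - exp(-8*t)/200.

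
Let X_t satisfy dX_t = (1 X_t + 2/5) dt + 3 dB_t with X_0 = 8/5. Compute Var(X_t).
Var(X_t) = 9*exp(2*t)/2 - 9/2

The variance V(t) = Var(X_t) satisfies V'(t) = 2 a V(t) + c^2 with V(0) = 0 (drift coefficient is linear in X, diffusion is constant). With a = 1, c = 3, the solution is
  V(t) = (c^2 / (2 a)) * (exp(2 a t) - 1)
       = (3^2 / (2*1)) * (exp(2 t) - 1)
       = 9*exp(2*t)/2 - 9/2.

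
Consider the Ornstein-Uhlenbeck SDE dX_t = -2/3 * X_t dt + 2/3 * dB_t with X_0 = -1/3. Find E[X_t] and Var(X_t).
E[X_t] = -exp(-2*t/3)/3; Var(X_t) = 1/3 - exp(-4*t/3)/3

The OU SDE dX = -theta X dt + sigma dB admits the integrating factor exp(theta t): d(exp(theta t) X_t) = sigma exp(theta t) dB_t. Integrating from 0 to t:
  X_t = x_0 * exp(-theta t) + sigma * int_0^t exp(-theta (t-s)) dB_s.
The Itô integral has mean 0 and (by the Itô isometry) variance sigma^2 * int_0^t exp(-2 theta (t - s)) ds = sigma^2 * (1 - exp(-2 theta t)) / (2 theta).
With theta = 2/3, sigma = 2/3, x_0 = -1/3:
  E[X_t] = -1/3 * exp(-2/3 t) = -exp(-2*t/3)/3
  Var(X_t) = (2/3)^2 * (1 - exp(-2*2/3 t)) / (2 * 2/3) = 1/3 - exp(-4*t/3)/3.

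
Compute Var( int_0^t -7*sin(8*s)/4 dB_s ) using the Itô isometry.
Var = 49*t/32 - 49*sin(8*t)*cos(8*t)/256

The Itô integral of a deterministic integrand f(s) has mean 0 because each increment f(s) * (B_{s+ds} - B_s) has mean 0. By the Itô isometry:
  Var( int_0^t f(s) dB_s ) = E[ (int_0^t f(s) dB_s)^2 ] = int_0^t f(s)^2 ds.
Here f(s) = -7*sin(8*s)/4, so f(s)^2 = 49*sin(8*s)^2/16. Integrate:
  int_0^t (49*sin(8*s)^2/16) ds = 49*t/32 - 49*sin(8*t)*cos(8*t)/256.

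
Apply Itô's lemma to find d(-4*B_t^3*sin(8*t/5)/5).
d(-4*B_t^3*sin(8*t/5)/5) = (4*B_t*(-8*B_t^2*cos(8*t/5) - 15*sin(8*t/5))/25) dt + (-12*B_t^2*sin(8*t/5)/5) dB_t

Itô's formula for f(t, x): d f(t, B_t) = (f_t + (1/2) f_xx) dt + f_x dB_t. Compute partials of f(t, x) = -4*x^3*sin(8*t/5)/5:
  f_t(t,x)  = -32*x^3*cos(8*t/5)/25
  f_x(t,x)  = -12*x^2*sin(8*t/5)/5
  f_xx(t,x) = -24*x*sin(8*t/5)/5
Assemble drift = f_t + (1/2) f_xx = 4*x*(-8*x^2*cos(8*t/5) - 15*sin(8*t/5))/25 and diffusion = f_x = -12*x^2*sin(8*t/5)/5. Substituting x = B_t:
  d(-4*B_t^3*sin(8*t/5)/5) = (4*B_t*(-8*B_t^2*cos(8*t/5) - 15*sin(8*t/5))/25) dt + (-12*B_t^2*sin(8*t/5)/5) dB_t.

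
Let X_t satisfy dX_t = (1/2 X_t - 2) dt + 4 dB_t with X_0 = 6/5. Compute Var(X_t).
Var(X_t) = 16*exp(t) - 16

The variance V(t) = Var(X_t) satisfies V'(t) = 2 a V(t) + c^2 with V(0) = 0 (drift coefficient is linear in X, diffusion is constant). With a = 1/2, c = 4, the solution is
  V(t) = (c^2 / (2 a)) * (exp(2 a t) - 1)
       = (4^2 / (2*(1/2))) * (exp(1 t) - 1)
       = 16*exp(t) - 16.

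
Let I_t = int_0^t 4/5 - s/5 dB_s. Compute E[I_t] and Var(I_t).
E[I_t] = 0; Var(I_t) = t*(t^2 - 12*t + 48)/75

The Itô integral of a deterministic integrand f(s) has mean 0 because each increment f(s) * (B_{s+ds} - B_s) has mean 0. By the Itô isometry:
  Var( int_0^t f(s) dB_s ) = E[ (int_0^t f(s) dB_s)^2 ] = int_0^t f(s)^2 ds.
Here f(s) = 4/5 - s/5, so f(s)^2 = (s - 4)^2/25. Integrate:
  int_0^t ((s - 4)^2/25) ds = t*(t^2 - 12*t + 48)/75.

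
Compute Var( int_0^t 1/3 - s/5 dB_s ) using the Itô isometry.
Var = t*(3*t^2 - 15*t + 25)/225

The Itô integral of a deterministic integrand f(s) has mean 0 because each increment f(s) * (B_{s+ds} - B_s) has mean 0. By the Itô isometry:
  Var( int_0^t f(s) dB_s ) = E[ (int_0^t f(s) dB_s)^2 ] = int_0^t f(s)^2 ds.
Here f(s) = 1/3 - s/5, so f(s)^2 = (3*s - 5)^2/225. Integrate:
  int_0^t ((3*s - 5)^2/225) ds = t*(3*t^2 - 15*t + 25)/225.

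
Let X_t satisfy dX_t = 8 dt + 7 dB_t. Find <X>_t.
<X>_t = 49*t

For an Itô process dX_t = a(t) dt + b(t) dB_t, the quadratic variation is <X>_t = int_0^t b(s)^2 ds (the drift term does not contribute). Here b(s) = 7, so
  b(s)^2 = 49.
Integrating from 0 to t:
  <X>_t = int_0^t (49) ds = 49*t.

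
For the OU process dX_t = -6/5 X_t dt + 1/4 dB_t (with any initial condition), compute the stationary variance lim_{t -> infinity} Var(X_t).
lim Var(X_t) = 5/192

The OU SDE dX = -theta X dt + sigma dB admits the integrating factor exp(theta t): d(exp(theta t) X_t) = sigma exp(theta t) dB_t. Integrating from 0 to t gives X_t = x_0 * exp(-theta t) + sigma * int_0^t exp(-theta (t-s)) dB_s for any initial x_0. The Itô integral has variance (by the Itô isometry) sigma^2 * int_0^t exp(-2 theta (t - s)) ds = sigma^2 * (1 - exp(-2 theta t)) / (2 theta), independent of x_0.
With theta = 6/5, sigma = 1/4:
  Var(X_t) = (1/4)^2 * (1 - exp(-2*6/5 t)) / (2 * 6/5) = 5/192 - 5*exp(-12*t/5)/192.
As t -> infinity, exp(-2*6/5 t) -> 0, so the stationary variance is sigma^2 / (2 theta) = 5/192.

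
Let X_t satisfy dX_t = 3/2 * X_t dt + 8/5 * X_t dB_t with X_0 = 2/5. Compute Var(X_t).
Var(X_t) = 4*(exp(64*t/25) - 1)*exp(3*t)/25

For GBM dX = mu X dt + sigma X dB with X_0 = x_0, apply Itô to Y = log X: dY = (mu - sigma^2/2) dt + sigma dB, so Y_t = log(x_0) + (mu - sigma^2/2) t + sigma B_t and hence X_t = x_0 * exp((mu - sigma^2/2) t + sigma B_t).
With mu = 3/2, sigma = 8/5, x_0 = 2/5, this gives:
  X_t = 2/5 * exp((11/50) * t + (8/5) * B_t).
Since sigma*B_t ~ Normal(0, sigma^2 t), E[exp(sigma*B_t)] = exp(sigma^2 t / 2); so E[X_t] = x_0 * exp((mu - sigma^2/2) t) * exp(sigma^2 t / 2) = x_0 * exp(mu t) = 2*exp(3*t/2)/5.
Var(X_t) = E[X_t^2] - (E[X_t])^2 = x_0^2 * exp(2 mu t) * (exp(sigma^2 t) - 1) = 4*(exp(64*t/25) - 1)*exp(3*t)/25.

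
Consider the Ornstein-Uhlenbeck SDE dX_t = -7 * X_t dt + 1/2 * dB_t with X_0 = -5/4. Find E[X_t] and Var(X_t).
E[X_t] = -5*exp(-7*t)/4; Var(X_t) = 1/56 - exp(-14*t)/56

The OU SDE dX = -theta X dt + sigma dB admits the integrating factor exp(theta t): d(exp(theta t) X_t) = sigma exp(theta t) dB_t. Integrating from 0 to t:
  X_t = x_0 * exp(-theta t) + sigma * int_0^t exp(-theta (t-s)) dB_s.
The Itô integral has mean 0 and (by the Itô isometry) variance sigma^2 * int_0^t exp(-2 theta (t - s)) ds = sigma^2 * (1 - exp(-2 theta t)) / (2 theta).
With theta = 7, sigma = 1/2, x_0 = -5/4:
  E[X_t] = -5/4 * exp(-7 t) = -5*exp(-7*t)/4
  Var(X_t) = (1/2)^2 * (1 - exp(-2*7 t)) / (2 * 7) = 1/56 - exp(-14*t)/56.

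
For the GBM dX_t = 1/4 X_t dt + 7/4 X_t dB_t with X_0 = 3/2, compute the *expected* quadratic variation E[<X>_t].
E[<X>_t] = 147*exp(57*t/16)/76 - 147/76

<X>_t = int_0^t ((7/4) * X_s)^2 ds. Taking expectation inside the integral: E[<X>_t] = (7/4)^2 * int_0^t E[X_s^2] ds. For GBM, E[X_s^2] = x_0^2 * exp((2 mu + sigma^2) s). Integrating:
  E[<X>_t] = (7/4)^2 * (3/2)^2 * (exp((2*(1/4) + (7/4)^2) t) - 1) / (2*(1/4) + (7/4)^2)
           = (7/4)^2 * (3/2)^2 * (exp((57/16) t) - 1) / (57/16) = 147*exp(57*t/16)/76 - 147/76.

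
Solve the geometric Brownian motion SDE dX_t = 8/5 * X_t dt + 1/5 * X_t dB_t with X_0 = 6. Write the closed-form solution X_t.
X_t = 6 * exp((79/50) * t + (1/5) * B_t)

For GBM dX = mu X dt + sigma X dB with X_0 = x_0, apply Itô to Y = log X: dY = (mu - sigma^2/2) dt + sigma dB, so Y_t = log(x_0) + (mu - sigma^2/2) t + sigma B_t and hence X_t = x_0 * exp((mu - sigma^2/2) t + sigma B_t).
With mu = 8/5, sigma = 1/5, x_0 = 6, this gives:
  X_t = 6 * exp((79/50) * t + (1/5) * B_t).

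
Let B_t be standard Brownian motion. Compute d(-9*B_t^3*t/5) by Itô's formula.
d(-9*B_t^3*t/5) = (9*B_t*(-B_t^2 - 3*t)/5) dt + (-27*B_t^2*t/5) dB_t

Itô's formula for f(t, x): d f(t, B_t) = (f_t + (1/2) f_xx) dt + f_x dB_t. Compute partials of f(t, x) = -9*t*x^3/5:
  f_t(t,x)  = -9*x^3/5
  f_x(t,x)  = -27*t*x^2/5
  f_xx(t,x) = -54*t*x/5
Assemble drift = f_t + (1/2) f_xx = 9*x*(-3*t - x^2)/5 and diffusion = f_x = -27*t*x^2/5. Substituting x = B_t:
  d(-9*B_t^3*t/5) = (9*B_t*(-B_t^2 - 3*t)/5) dt + (-27*B_t^2*t/5) dB_t.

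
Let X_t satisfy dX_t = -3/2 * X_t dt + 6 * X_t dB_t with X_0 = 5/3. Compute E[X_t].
E[X_t] = 5*exp(-3*t/2)/3

For GBM dX = mu X dt + sigma X dB with X_0 = x_0, apply Itô to Y = log X: dY = (mu - sigma^2/2) dt + sigma dB, so Y_t = log(x_0) + (mu - sigma^2/2) t + sigma B_t and hence X_t = x_0 * exp((mu - sigma^2/2) t + sigma B_t).
With mu = -3/2, sigma = 6, x_0 = 5/3, this gives:
  X_t = 5/3 * exp((-39/2) * t + (6) * B_t).
Since sigma*B_t ~ Normal(0, sigma^2 t), E[exp(sigma*B_t)] = exp(sigma^2 t / 2); so E[X_t] = x_0 * exp((mu - sigma^2/2) t) * exp(sigma^2 t / 2) = x_0 * exp(mu t) = 5*exp(-3*t/2)/3.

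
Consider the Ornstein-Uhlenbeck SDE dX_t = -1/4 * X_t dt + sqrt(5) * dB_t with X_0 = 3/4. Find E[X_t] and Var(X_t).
E[X_t] = 3*exp(-t/4)/4; Var(X_t) = 10 - 10*exp(-t/2)

The OU SDE dX = -theta X dt + sigma dB admits the integrating factor exp(theta t): d(exp(theta t) X_t) = sigma exp(theta t) dB_t. Integrating from 0 to t:
  X_t = x_0 * exp(-theta t) + sigma * int_0^t exp(-theta (t-s)) dB_s.
The Itô integral has mean 0 and (by the Itô isometry) variance sigma^2 * int_0^t exp(-2 theta (t - s)) ds = sigma^2 * (1 - exp(-2 theta t)) / (2 theta).
With theta = 1/4, sigma = sqrt(5), x_0 = 3/4:
  E[X_t] = 3/4 * exp(-1/4 t) = 3*exp(-t/4)/4
  Var(X_t) = (sqrt(5))^2 * (1 - exp(-2*1/4 t)) / (2 * 1/4) = 10 - 10*exp(-t/2).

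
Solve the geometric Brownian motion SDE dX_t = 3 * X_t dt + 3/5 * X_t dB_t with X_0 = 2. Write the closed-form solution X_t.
X_t = 2 * exp((141/50) * t + (3/5) * B_t)

For GBM dX = mu X dt + sigma X dB with X_0 = x_0, apply Itô to Y = log X: dY = (mu - sigma^2/2) dt + sigma dB, so Y_t = log(x_0) + (mu - sigma^2/2) t + sigma B_t and hence X_t = x_0 * exp((mu - sigma^2/2) t + sigma B_t).
With mu = 3, sigma = 3/5, x_0 = 2, this gives:
  X_t = 2 * exp((141/50) * t + (3/5) * B_t).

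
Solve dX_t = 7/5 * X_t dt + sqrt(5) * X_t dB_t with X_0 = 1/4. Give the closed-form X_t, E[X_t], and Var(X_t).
X_t = 1/4 * exp((-11/10) t + (sqrt(5)) B_t); E[X_t] = exp(7*t/5)/4; Var(X_t) = (exp(5*t) - 1)*exp(14*t/5)/16

For GBM dX = mu X dt + sigma X dB with X_0 = x_0, apply Itô to Y = log X: dY = (mu - sigma^2/2) dt + sigma dB, so Y_t = log(x_0) + (mu - sigma^2/2) t + sigma B_t and hence X_t = x_0 * exp((mu - sigma^2/2) t + sigma B_t).
With mu = 7/5, sigma = sqrt(5), x_0 = 1/4, this gives:
  X_t = 1/4 * exp((-11/10) * t + (sqrt(5)) * B_t).
Since sigma*B_t ~ Normal(0, sigma^2 t), E[exp(sigma*B_t)] = exp(sigma^2 t / 2); so E[X_t] = x_0 * exp((mu - sigma^2/2) t) * exp(sigma^2 t / 2) = x_0 * exp(mu t) = exp(7*t/5)/4.
Var(X_t) = E[X_t^2] - (E[X_t])^2 = x_0^2 * exp(2 mu t) * (exp(sigma^2 t) - 1) = (exp(5*t) - 1)*exp(14*t/5)/16.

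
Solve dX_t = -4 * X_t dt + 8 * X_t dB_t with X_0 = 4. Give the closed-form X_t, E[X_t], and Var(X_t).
X_t = 4 * exp((-36) t + (8) B_t); E[X_t] = 4*exp(-4*t); Var(X_t) = (16*exp(64*t) - 16)*exp(-8*t)

For GBM dX = mu X dt + sigma X dB with X_0 = x_0, apply Itô to Y = log X: dY = (mu - sigma^2/2) dt + sigma dB, so Y_t = log(x_0) + (mu - sigma^2/2) t + sigma B_t and hence X_t = x_0 * exp((mu - sigma^2/2) t + sigma B_t).
With mu = -4, sigma = 8, x_0 = 4, this gives:
  X_t = 4 * exp((-36) * t + (8) * B_t).
Since sigma*B_t ~ Normal(0, sigma^2 t), E[exp(sigma*B_t)] = exp(sigma^2 t / 2); so E[X_t] = x_0 * exp((mu - sigma^2/2) t) * exp(sigma^2 t / 2) = x_0 * exp(mu t) = 4*exp(-4*t).
Var(X_t) = E[X_t^2] - (E[X_t])^2 = x_0^2 * exp(2 mu t) * (exp(sigma^2 t) - 1) = (16*exp(64*t) - 16)*exp(-8*t).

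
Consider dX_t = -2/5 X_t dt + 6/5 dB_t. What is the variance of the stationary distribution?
lim Var(X_t) = 9/5

The OU SDE dX = -theta X dt + sigma dB admits the integrating factor exp(theta t): d(exp(theta t) X_t) = sigma exp(theta t) dB_t. Integrating from 0 to t gives X_t = x_0 * exp(-theta t) + sigma * int_0^t exp(-theta (t-s)) dB_s for any initial x_0. The Itô integral has variance (by the Itô isometry) sigma^2 * int_0^t exp(-2 theta (t - s)) ds = sigma^2 * (1 - exp(-2 theta t)) / (2 theta), independent of x_0.
With theta = 2/5, sigma = 6/5:
  Var(X_t) = (6/5)^2 * (1 - exp(-2*2/5 t)) / (2 * 2/5) = 9/5 - 9*exp(-4*t/5)/5.
As t -> infinity, exp(-2*2/5 t) -> 0, so the stationary variance is sigma^2 / (2 theta) = 9/5.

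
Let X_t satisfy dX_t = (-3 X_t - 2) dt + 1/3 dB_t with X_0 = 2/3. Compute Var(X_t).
Var(X_t) = 1/54 - exp(-6*t)/54

The variance V(t) = Var(X_t) satisfies V'(t) = 2 a V(t) + c^2 with V(0) = 0 (drift coefficient is linear in X, diffusion is constant). With a = -3, c = 1/3, the solution is
  V(t) = (c^2 / (2 a)) * (exp(2 a t) - 1)
       = ((1/3)^2 / (2*(-3))) * (exp((-6) t) - 1)
       = 1/54 - exp(-6*t)/54.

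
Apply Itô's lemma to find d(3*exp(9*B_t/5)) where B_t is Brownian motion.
d(3*exp(9*B_t/5)) = (243*exp(9*B_t/5)/50) dt + (27*exp(9*B_t/5)/5) dB_t

Itô's formula for f(B_t) gives d f(B_t) = f'(B_t) dB_t + (1/2) f''(B_t) dt. Compute derivatives of f(x) = 3*exp(9*x/5):
  f'(x)  = 27*exp(9*x/5)/5
  f''(x) = 243*exp(9*x/5)/25
Substitute x = B_t and multiply the f'' term by 1/2:
  drift     = (1/2) * (243*exp(9*x/5)/25) evaluated at B_t = 243*exp(9*B_t/5)/50
  diffusion = (27*exp(9*x/5)/5) evaluated at B_t = 27*exp(9*B_t/5)/5
Therefore d(3*exp(9*B_t/5)) = (243*exp(9*B_t/5)/50) dt + (27*exp(9*B_t/5)/5) dB_t.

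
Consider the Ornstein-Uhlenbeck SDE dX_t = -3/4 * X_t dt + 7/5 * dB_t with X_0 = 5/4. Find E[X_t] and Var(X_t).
E[X_t] = 5*exp(-3*t/4)/4; Var(X_t) = 98/75 - 98*exp(-3*t/2)/75

The OU SDE dX = -theta X dt + sigma dB admits the integrating factor exp(theta t): d(exp(theta t) X_t) = sigma exp(theta t) dB_t. Integrating from 0 to t:
  X_t = x_0 * exp(-theta t) + sigma * int_0^t exp(-theta (t-s)) dB_s.
The Itô integral has mean 0 and (by the Itô isometry) variance sigma^2 * int_0^t exp(-2 theta (t - s)) ds = sigma^2 * (1 - exp(-2 theta t)) / (2 theta).
With theta = 3/4, sigma = 7/5, x_0 = 5/4:
  E[X_t] = 5/4 * exp(-3/4 t) = 5*exp(-3*t/4)/4
  Var(X_t) = (7/5)^2 * (1 - exp(-2*3/4 t)) / (2 * 3/4) = 98/75 - 98*exp(-3*t/2)/75.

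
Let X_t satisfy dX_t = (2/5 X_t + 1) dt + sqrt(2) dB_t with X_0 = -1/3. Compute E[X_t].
E[X_t] = 13*exp(2*t/5)/6 - 5/2

Taking expectations and using E[dB_t] = 0, the mean m(t) = E[X_t] satisfies the ODE m'(t) = a m(t) + b with m(0) = x_0. With a = 2/5, b = 1, x_0 = -1/3, the solution is
  m(t) = x_0 * exp(a t) + (b/a) * (exp(a t) - 1)
       = (-1/3) * exp((2/5) t) + (1/(2/5)) * (exp((2/5) t) - 1)
       = 13*exp(2*t/5)/6 - 5/2.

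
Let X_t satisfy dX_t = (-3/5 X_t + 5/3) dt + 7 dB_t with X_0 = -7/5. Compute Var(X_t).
Var(X_t) = 245/6 - 245*exp(-6*t/5)/6

The variance V(t) = Var(X_t) satisfies V'(t) = 2 a V(t) + c^2 with V(0) = 0 (drift coefficient is linear in X, diffusion is constant). With a = -3/5, c = 7, the solution is
  V(t) = (c^2 / (2 a)) * (exp(2 a t) - 1)
       = (7^2 / (2*(-3/5))) * (exp((-6/5) t) - 1)
       = 245/6 - 245*exp(-6*t/5)/6.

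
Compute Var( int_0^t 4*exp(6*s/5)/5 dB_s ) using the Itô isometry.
Var = 4*exp(12*t/5)/15 - 4/15

The Itô integral of a deterministic integrand f(s) has mean 0 because each increment f(s) * (B_{s+ds} - B_s) has mean 0. By the Itô isometry:
  Var( int_0^t f(s) dB_s ) = E[ (int_0^t f(s) dB_s)^2 ] = int_0^t f(s)^2 ds.
Here f(s) = 4*exp(6*s/5)/5, so f(s)^2 = 16*exp(12*s/5)/25. Integrate:
  int_0^t (16*exp(12*s/5)/25) ds = 4*exp(12*t/5)/15 - 4/15.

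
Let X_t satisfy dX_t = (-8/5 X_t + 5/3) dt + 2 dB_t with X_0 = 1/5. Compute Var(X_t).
Var(X_t) = 5/4 - 5*exp(-16*t/5)/4

The variance V(t) = Var(X_t) satisfies V'(t) = 2 a V(t) + c^2 with V(0) = 0 (drift coefficient is linear in X, diffusion is constant). With a = -8/5, c = 2, the solution is
  V(t) = (c^2 / (2 a)) * (exp(2 a t) - 1)
       = (2^2 / (2*(-8/5))) * (exp((-16/5) t) - 1)
       = 5/4 - 5*exp(-16*t/5)/4.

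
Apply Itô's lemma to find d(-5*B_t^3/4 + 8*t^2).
d(-5*B_t^3/4 + 8*t^2) = (-15*B_t/4 + 16*t) dt + (-15*B_t^2/4) dB_t

Itô's formula for f(t, x): d f(t, B_t) = (f_t + (1/2) f_xx) dt + f_x dB_t. Compute partials of f(t, x) = 8*t^2 - 5*x^3/4:
  f_t(t,x)  = 16*t
  f_x(t,x)  = -15*x^2/4
  f_xx(t,x) = -15*x/2
Assemble drift = f_t + (1/2) f_xx = 16*t - 15*x/4 and diffusion = f_x = -15*x^2/4. Substituting x = B_t:
  d(-5*B_t^3/4 + 8*t^2) = (-15*B_t/4 + 16*t) dt + (-15*B_t^2/4) dB_t.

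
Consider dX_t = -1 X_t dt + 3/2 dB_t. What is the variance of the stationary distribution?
lim Var(X_t) = 9/8

The OU SDE dX = -theta X dt + sigma dB admits the integrating factor exp(theta t): d(exp(theta t) X_t) = sigma exp(theta t) dB_t. Integrating from 0 to t gives X_t = x_0 * exp(-theta t) + sigma * int_0^t exp(-theta (t-s)) dB_s for any initial x_0. The Itô integral has variance (by the Itô isometry) sigma^2 * int_0^t exp(-2 theta (t - s)) ds = sigma^2 * (1 - exp(-2 theta t)) / (2 theta), independent of x_0.
With theta = 1, sigma = 3/2:
  Var(X_t) = (3/2)^2 * (1 - exp(-2*1 t)) / (2 * 1) = 9/8 - 9*exp(-2*t)/8.
As t -> infinity, exp(-2*1 t) -> 0, so the stationary variance is sigma^2 / (2 theta) = 9/8.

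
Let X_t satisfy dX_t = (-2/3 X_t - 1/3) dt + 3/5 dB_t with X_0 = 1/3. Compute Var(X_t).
Var(X_t) = 27/100 - 27*exp(-4*t/3)/100

The variance V(t) = Var(X_t) satisfies V'(t) = 2 a V(t) + c^2 with V(0) = 0 (drift coefficient is linear in X, diffusion is constant). With a = -2/3, c = 3/5, the solution is
  V(t) = (c^2 / (2 a)) * (exp(2 a t) - 1)
       = ((3/5)^2 / (2*(-2/3))) * (exp((-4/3) t) - 1)
       = 27/100 - 27*exp(-4*t/3)/100.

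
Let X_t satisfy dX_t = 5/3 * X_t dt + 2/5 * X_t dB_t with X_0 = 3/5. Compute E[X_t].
E[X_t] = 3*exp(5*t/3)/5

For GBM dX = mu X dt + sigma X dB with X_0 = x_0, apply Itô to Y = log X: dY = (mu - sigma^2/2) dt + sigma dB, so Y_t = log(x_0) + (mu - sigma^2/2) t + sigma B_t and hence X_t = x_0 * exp((mu - sigma^2/2) t + sigma B_t).
With mu = 5/3, sigma = 2/5, x_0 = 3/5, this gives:
  X_t = 3/5 * exp((119/75) * t + (2/5) * B_t).
Since sigma*B_t ~ Normal(0, sigma^2 t), E[exp(sigma*B_t)] = exp(sigma^2 t / 2); so E[X_t] = x_0 * exp((mu - sigma^2/2) t) * exp(sigma^2 t / 2) = x_0 * exp(mu t) = 3*exp(5*t/3)/5.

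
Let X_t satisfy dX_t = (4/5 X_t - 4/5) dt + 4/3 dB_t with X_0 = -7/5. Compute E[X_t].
E[X_t] = 1 - 12*exp(4*t/5)/5

Taking expectations and using E[dB_t] = 0, the mean m(t) = E[X_t] satisfies the ODE m'(t) = a m(t) + b with m(0) = x_0. With a = 4/5, b = -4/5, x_0 = -7/5, the solution is
  m(t) = x_0 * exp(a t) + (b/a) * (exp(a t) - 1)
       = (-7/5) * exp((4/5) t) + ((-4/5)/(4/5)) * (exp((4/5) t) - 1)
       = 1 - 12*exp(4*t/5)/5.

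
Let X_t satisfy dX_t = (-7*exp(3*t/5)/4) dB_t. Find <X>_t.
<X>_t = 245*exp(6*t/5)/96 - 245/96

For an Itô process dX_t = a(t) dt + b(t) dB_t, the quadratic variation is <X>_t = int_0^t b(s)^2 ds (the drift term does not contribute). Here b(s) = -7*exp(3*s/5)/4, so
  b(s)^2 = 49*exp(6*s/5)/16.
Integrating from 0 to t:
  <X>_t = int_0^t (49*exp(6*s/5)/16) ds = 245*exp(6*t/5)/96 - 245/96.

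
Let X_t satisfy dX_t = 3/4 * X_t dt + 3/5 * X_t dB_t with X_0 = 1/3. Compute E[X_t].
E[X_t] = exp(3*t/4)/3

For GBM dX = mu X dt + sigma X dB with X_0 = x_0, apply Itô to Y = log X: dY = (mu - sigma^2/2) dt + sigma dB, so Y_t = log(x_0) + (mu - sigma^2/2) t + sigma B_t and hence X_t = x_0 * exp((mu - sigma^2/2) t + sigma B_t).
With mu = 3/4, sigma = 3/5, x_0 = 1/3, this gives:
  X_t = 1/3 * exp((57/100) * t + (3/5) * B_t).
Since sigma*B_t ~ Normal(0, sigma^2 t), E[exp(sigma*B_t)] = exp(sigma^2 t / 2); so E[X_t] = x_0 * exp((mu - sigma^2/2) t) * exp(sigma^2 t / 2) = x_0 * exp(mu t) = exp(3*t/4)/3.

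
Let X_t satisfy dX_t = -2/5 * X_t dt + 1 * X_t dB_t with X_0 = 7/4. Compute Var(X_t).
Var(X_t) = (49*exp(t) - 49)*exp(-4*t/5)/16

For GBM dX = mu X dt + sigma X dB with X_0 = x_0, apply Itô to Y = log X: dY = (mu - sigma^2/2) dt + sigma dB, so Y_t = log(x_0) + (mu - sigma^2/2) t + sigma B_t and hence X_t = x_0 * exp((mu - sigma^2/2) t + sigma B_t).
With mu = -2/5, sigma = 1, x_0 = 7/4, this gives:
  X_t = 7/4 * exp((-9/10) * t + (1) * B_t).
Since sigma*B_t ~ Normal(0, sigma^2 t), E[exp(sigma*B_t)] = exp(sigma^2 t / 2); so E[X_t] = x_0 * exp((mu - sigma^2/2) t) * exp(sigma^2 t / 2) = x_0 * exp(mu t) = 7*exp(-2*t/5)/4.
Var(X_t) = E[X_t^2] - (E[X_t])^2 = x_0^2 * exp(2 mu t) * (exp(sigma^2 t) - 1) = (49*exp(t) - 49)*exp(-4*t/5)/16.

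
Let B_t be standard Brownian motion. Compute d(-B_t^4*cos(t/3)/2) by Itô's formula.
d(-B_t^4*cos(t/3)/2) = (B_t^2*(B_t^2*sin(t/3) - 18*cos(t/3))/6) dt + (-2*B_t^3*cos(t/3)) dB_t

Itô's formula for f(t, x): d f(t, B_t) = (f_t + (1/2) f_xx) dt + f_x dB_t. Compute partials of f(t, x) = -x^4*cos(t/3)/2:
  f_t(t,x)  = x^4*sin(t/3)/6
  f_x(t,x)  = -2*x^3*cos(t/3)
  f_xx(t,x) = -6*x^2*cos(t/3)
Assemble drift = f_t + (1/2) f_xx = x^2*(x^2*sin(t/3) - 18*cos(t/3))/6 and diffusion = f_x = -2*x^3*cos(t/3). Substituting x = B_t:
  d(-B_t^4*cos(t/3)/2) = (B_t^2*(B_t^2*sin(t/3) - 18*cos(t/3))/6) dt + (-2*B_t^3*cos(t/3)) dB_t.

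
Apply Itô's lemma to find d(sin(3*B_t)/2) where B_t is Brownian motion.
d(sin(3*B_t)/2) = (-9*sin(3*B_t)/4) dt + (3*cos(3*B_t)/2) dB_t

Itô's formula for f(B_t) gives d f(B_t) = f'(B_t) dB_t + (1/2) f''(B_t) dt. Compute derivatives of f(x) = sin(3*x)/2:
  f'(x)  = 3*cos(3*x)/2
  f''(x) = -9*sin(3*x)/2
Substitute x = B_t and multiply the f'' term by 1/2:
  drift     = (1/2) * (-9*sin(3*x)/2) evaluated at B_t = -9*sin(3*B_t)/4
  diffusion = (3*cos(3*x)/2) evaluated at B_t = 3*cos(3*B_t)/2
Therefore d(sin(3*B_t)/2) = (-9*sin(3*B_t)/4) dt + (3*cos(3*B_t)/2) dB_t.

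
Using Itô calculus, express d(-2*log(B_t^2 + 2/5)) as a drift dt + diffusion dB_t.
d(-2*log(B_t^2 + 2/5)) = (10*(5*B_t^2 - 2)/(5*B_t^2 + 2)^2) dt + (-20*B_t/(5*B_t^2 + 2)) dB_t

Itô's formula for f(B_t) gives d f(B_t) = f'(B_t) dB_t + (1/2) f''(B_t) dt. Compute derivatives of f(x) = -2*log(x^2 + 2/5):
  f'(x)  = -20*x/(5*x^2 + 2)
  f''(x) = 20*(5*x^2 - 2)/(5*x^2 + 2)^2
Substitute x = B_t and multiply the f'' term by 1/2:
  drift     = (1/2) * (20*(5*x^2 - 2)/(5*x^2 + 2)^2) evaluated at B_t = 10*(5*B_t^2 - 2)/(5*B_t^2 + 2)^2
  diffusion = (-20*x/(5*x^2 + 2)) evaluated at B_t = -20*B_t/(5*B_t^2 + 2)
Therefore d(-2*log(B_t^2 + 2/5)) = (10*(5*B_t^2 - 2)/(5*B_t^2 + 2)^2) dt + (-20*B_t/(5*B_t^2 + 2)) dB_t.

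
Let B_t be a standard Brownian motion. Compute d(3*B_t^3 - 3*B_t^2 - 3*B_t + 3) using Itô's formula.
d(3*B_t^3 - 3*B_t^2 - 3*B_t + 3) = (9*B_t - 3) dt + (9*B_t^2 - 6*B_t - 3) dB_t

Itô's formula for f(B_t) gives d f(B_t) = f'(B_t) dB_t + (1/2) f''(B_t) dt. Compute derivatives of f(x) = 3*x^3 - 3*x^2 - 3*x + 3:
  f'(x)  = 9*x^2 - 6*x - 3
  f''(x) = 18*x - 6
Substitute x = B_t and multiply the f'' term by 1/2:
  drift     = (1/2) * (18*x - 6) evaluated at B_t = 9*B_t - 3
  diffusion = (9*x^2 - 6*x - 3) evaluated at B_t = 9*B_t^2 - 6*B_t - 3
Therefore d(3*B_t^3 - 3*B_t^2 - 3*B_t + 3) = (9*B_t - 3) dt + (9*B_t^2 - 6*B_t - 3) dB_t.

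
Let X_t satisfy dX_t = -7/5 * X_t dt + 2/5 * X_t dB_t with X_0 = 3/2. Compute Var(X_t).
Var(X_t) = (9*exp(4*t/25) - 9)*exp(-14*t/5)/4

For GBM dX = mu X dt + sigma X dB with X_0 = x_0, apply Itô to Y = log X: dY = (mu - sigma^2/2) dt + sigma dB, so Y_t = log(x_0) + (mu - sigma^2/2) t + sigma B_t and hence X_t = x_0 * exp((mu - sigma^2/2) t + sigma B_t).
With mu = -7/5, sigma = 2/5, x_0 = 3/2, this gives:
  X_t = 3/2 * exp((-37/25) * t + (2/5) * B_t).
Since sigma*B_t ~ Normal(0, sigma^2 t), E[exp(sigma*B_t)] = exp(sigma^2 t / 2); so E[X_t] = x_0 * exp((mu - sigma^2/2) t) * exp(sigma^2 t / 2) = x_0 * exp(mu t) = 3*exp(-7*t/5)/2.
Var(X_t) = E[X_t^2] - (E[X_t])^2 = x_0^2 * exp(2 mu t) * (exp(sigma^2 t) - 1) = (9*exp(4*t/25) - 9)*exp(-14*t/5)/4.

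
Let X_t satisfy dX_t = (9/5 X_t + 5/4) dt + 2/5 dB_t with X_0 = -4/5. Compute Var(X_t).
Var(X_t) = 2*exp(18*t/5)/45 - 2/45

The variance V(t) = Var(X_t) satisfies V'(t) = 2 a V(t) + c^2 with V(0) = 0 (drift coefficient is linear in X, diffusion is constant). With a = 9/5, c = 2/5, the solution is
  V(t) = (c^2 / (2 a)) * (exp(2 a t) - 1)
       = ((2/5)^2 / (2*(9/5))) * (exp((18/5) t) - 1)
       = 2*exp(18*t/5)/45 - 2/45.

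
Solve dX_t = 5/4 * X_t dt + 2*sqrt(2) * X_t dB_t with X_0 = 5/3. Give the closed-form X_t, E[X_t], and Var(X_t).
X_t = 5/3 * exp((-11/4) t + (2*sqrt(2)) B_t); E[X_t] = 5*exp(5*t/4)/3; Var(X_t) = 25*(exp(8*t) - 1)*exp(5*t/2)/9

For GBM dX = mu X dt + sigma X dB with X_0 = x_0, apply Itô to Y = log X: dY = (mu - sigma^2/2) dt + sigma dB, so Y_t = log(x_0) + (mu - sigma^2/2) t + sigma B_t and hence X_t = x_0 * exp((mu - sigma^2/2) t + sigma B_t).
With mu = 5/4, sigma = 2*sqrt(2), x_0 = 5/3, this gives:
  X_t = 5/3 * exp((-11/4) * t + (2*sqrt(2)) * B_t).
Since sigma*B_t ~ Normal(0, sigma^2 t), E[exp(sigma*B_t)] = exp(sigma^2 t / 2); so E[X_t] = x_0 * exp((mu - sigma^2/2) t) * exp(sigma^2 t / 2) = x_0 * exp(mu t) = 5*exp(5*t/4)/3.
Var(X_t) = E[X_t^2] - (E[X_t])^2 = x_0^2 * exp(2 mu t) * (exp(sigma^2 t) - 1) = 25*(exp(8*t) - 1)*exp(5*t/2)/9.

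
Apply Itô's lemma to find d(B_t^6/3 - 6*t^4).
d(B_t^6/3 - 6*t^4) = (5*B_t^4 - 24*t^3) dt + (2*B_t^5) dB_t

Itô's formula for f(t, x): d f(t, B_t) = (f_t + (1/2) f_xx) dt + f_x dB_t. Compute partials of f(t, x) = -6*t^4 + x^6/3:
  f_t(t,x)  = -24*t^3
  f_x(t,x)  = 2*x^5
  f_xx(t,x) = 10*x^4
Assemble drift = f_t + (1/2) f_xx = -24*t^3 + 5*x^4 and diffusion = f_x = 2*x^5. Substituting x = B_t:
  d(B_t^6/3 - 6*t^4) = (5*B_t^4 - 24*t^3) dt + (2*B_t^5) dB_t.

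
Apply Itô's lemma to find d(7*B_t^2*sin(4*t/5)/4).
d(7*B_t^2*sin(4*t/5)/4) = (7*B_t^2*cos(4*t/5)/5 + 7*sin(4*t/5)/4) dt + (7*B_t*sin(4*t/5)/2) dB_t

Itô's formula for f(t, x): d f(t, B_t) = (f_t + (1/2) f_xx) dt + f_x dB_t. Compute partials of f(t, x) = 7*x^2*sin(4*t/5)/4:
  f_t(t,x)  = 7*x^2*cos(4*t/5)/5
  f_x(t,x)  = 7*x*sin(4*t/5)/2
  f_xx(t,x) = 7*sin(4*t/5)/2
Assemble drift = f_t + (1/2) f_xx = 7*x^2*cos(4*t/5)/5 + 7*sin(4*t/5)/4 and diffusion = f_x = 7*x*sin(4*t/5)/2. Substituting x = B_t:
  d(7*B_t^2*sin(4*t/5)/4) = (7*B_t^2*cos(4*t/5)/5 + 7*sin(4*t/5)/4) dt + (7*B_t*sin(4*t/5)/2) dB_t.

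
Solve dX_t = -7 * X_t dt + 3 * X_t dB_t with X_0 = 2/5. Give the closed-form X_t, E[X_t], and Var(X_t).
X_t = 2/5 * exp((-23/2) t + (3) B_t); E[X_t] = 2*exp(-7*t)/5; Var(X_t) = (4*exp(9*t) - 4)*exp(-14*t)/25

For GBM dX = mu X dt + sigma X dB with X_0 = x_0, apply Itô to Y = log X: dY = (mu - sigma^2/2) dt + sigma dB, so Y_t = log(x_0) + (mu - sigma^2/2) t + sigma B_t and hence X_t = x_0 * exp((mu - sigma^2/2) t + sigma B_t).
With mu = -7, sigma = 3, x_0 = 2/5, this gives:
  X_t = 2/5 * exp((-23/2) * t + (3) * B_t).
Since sigma*B_t ~ Normal(0, sigma^2 t), E[exp(sigma*B_t)] = exp(sigma^2 t / 2); so E[X_t] = x_0 * exp((mu - sigma^2/2) t) * exp(sigma^2 t / 2) = x_0 * exp(mu t) = 2*exp(-7*t)/5.
Var(X_t) = E[X_t^2] - (E[X_t])^2 = x_0^2 * exp(2 mu t) * (exp(sigma^2 t) - 1) = (4*exp(9*t) - 4)*exp(-14*t)/25.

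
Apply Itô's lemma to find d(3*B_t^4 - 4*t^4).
d(3*B_t^4 - 4*t^4) = (18*B_t^2 - 16*t^3) dt + (12*B_t^3) dB_t

Itô's formula for f(t, x): d f(t, B_t) = (f_t + (1/2) f_xx) dt + f_x dB_t. Compute partials of f(t, x) = -4*t^4 + 3*x^4:
  f_t(t,x)  = -16*t^3
  f_x(t,x)  = 12*x^3
  f_xx(t,x) = 36*x^2
Assemble drift = f_t + (1/2) f_xx = -16*t^3 + 18*x^2 and diffusion = f_x = 12*x^3. Substituting x = B_t:
  d(3*B_t^4 - 4*t^4) = (18*B_t^2 - 16*t^3) dt + (12*B_t^3) dB_t.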